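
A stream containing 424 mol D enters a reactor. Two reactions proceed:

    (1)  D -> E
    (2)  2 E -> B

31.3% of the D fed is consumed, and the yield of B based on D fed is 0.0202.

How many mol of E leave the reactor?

Conversion of D: D consumed = 1ξ₁ = 0.313 × 424 → ξ₁ = 132.7 mol.
Yield of B: 1ξ₂ / 424 = 0.0202 → ξ₂ = 8.565 mol.
Outlet amounts (n = n₀ + Σ ν·ξ):
  D: 424 − 1(132.7) = 291.3
  E: 0 + 1(132.7) − 2(8.565) = 115.6
  B: 0 + 1(8.565) = 8.565

116 mol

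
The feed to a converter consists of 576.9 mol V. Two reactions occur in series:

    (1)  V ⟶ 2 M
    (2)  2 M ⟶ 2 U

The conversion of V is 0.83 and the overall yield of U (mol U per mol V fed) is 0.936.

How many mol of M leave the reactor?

418 mol

Conversion of V: V consumed = 1ξ₁ = 0.83 × 576.9 → ξ₁ = 478.8 mol.
Yield of U: 2ξ₂ / 576.9 = 0.936 → ξ₂ = 270 mol.
Outlet amounts (n = n₀ + Σ ν·ξ):
  V: 576.9 − 1(478.8) = 98.07
  M: 0 + 2(478.8) − 2(270) = 417.7
  U: 0 + 2(270) = 540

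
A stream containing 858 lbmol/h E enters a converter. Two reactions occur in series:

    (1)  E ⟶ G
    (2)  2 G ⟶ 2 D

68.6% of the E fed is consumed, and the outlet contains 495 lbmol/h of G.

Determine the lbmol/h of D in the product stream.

93.6 lbmol/h

Conversion of E: E consumed = 1ξ₁ = 0.686 × 858 → ξ₁ = 588.6 lbmol/h.
G balance: n_G = 0 + 1ξ₁ − 2ξ₂ = 495 → ξ₂ = (1·588.6 − 495)/2 = 46.79 lbmol/h.
Outlet amounts (n = n₀ + Σ ν·ξ):
  E: 858 − 1(588.6) = 269.4
  G: 0 + 1(588.6) − 2(46.79) = 495
  D: 0 + 2(46.79) = 93.59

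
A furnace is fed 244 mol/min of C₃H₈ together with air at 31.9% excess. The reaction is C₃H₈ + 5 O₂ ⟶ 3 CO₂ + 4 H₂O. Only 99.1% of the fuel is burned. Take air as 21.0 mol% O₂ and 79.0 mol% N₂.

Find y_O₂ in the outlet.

Stoichiometric O₂ = 5 × 244 = 1220 mol/min; O₂ fed = 1220 × 1.319 = 1609 mol/min.
N₂ fed = 1609 × 79/21 = 6054 mol/min.
Fuel reacted = 0.991 × 244 → ξ = 241.8 mol/min.
Outlet (n = n₀ + ν ξ):
  C₃H₈: 244 − 1(241.8) = 2.196
  O₂: 1609 − 5(241.8) = 400.2
  N₂: 6054 (inert)
  CO₂: 0 + 3(241.8) = 725.4
  H₂O: 0 + 4(241.8) = 967.2
Total out = 8149 mol/min; y_O₂ = 400.2 / 8149 = 0.04911.

0.0491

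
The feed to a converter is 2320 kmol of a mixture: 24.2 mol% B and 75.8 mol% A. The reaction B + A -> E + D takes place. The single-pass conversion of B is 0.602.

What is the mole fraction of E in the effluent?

B reacted = 0.602 × 561.4 = 338 kmol; ν_B = −1, so ξ = 338/1 = 338 kmol.
Outlet amounts (n = n₀ + ν ξ):
  B: 561.4 − 1(338) = 223.5
  A: 1759 − 1(338) = 1421
  E: 0 + 1(338) = 338
  D: 0 + 1(338) = 338
Total out = 2320 kmol; y_E = 338 / 2320 = 0.1457.

0.146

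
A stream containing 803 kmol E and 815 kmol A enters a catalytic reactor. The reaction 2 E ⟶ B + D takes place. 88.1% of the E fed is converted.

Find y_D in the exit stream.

E reacted = 0.881 × 803 = 707.4 kmol; ν_E = −2, so ξ = 707.4/2 = 353.7 kmol.
Outlet amounts (n = n₀ + ν ξ):
  E: 803 − 2(353.7) = 95.56
  B: 0 + 1(353.7) = 353.7
  D: 0 + 1(353.7) = 353.7
  A: 815 (inert)
Total out = 1618 kmol; y_D = 353.7 / 1618 = 0.2186.

0.219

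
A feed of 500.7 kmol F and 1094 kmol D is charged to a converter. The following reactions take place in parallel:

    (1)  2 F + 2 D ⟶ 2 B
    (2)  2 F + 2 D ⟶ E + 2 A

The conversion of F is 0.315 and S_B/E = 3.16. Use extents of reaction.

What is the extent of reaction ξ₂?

Conversion of F: F consumed = 0.315 × 500.7 = 157.7 kmol = 2ξ₁ + 2ξ₂.
Selectivity: 2ξ₁ / (1ξ₂) = 3.16 → ξ₁ = 1.58 ξ₂.
Substitute: (2·1.58 + 2) ξ₂ = 157.7 → ξ₂ = 30.57 kmol, ξ₁ = 48.29 kmol.
Outlet amounts (n = n₀ + Σ ν·ξ):
  F: 500.7 − 2(48.29) − 2(30.57) = 343
  D: 1094 − 2(48.29) − 2(30.57) = 936.3
  B: 0 + 2(48.29) = 96.59
  E: 0 + 1(30.57) = 30.57
  A: 0 + 2(30.57) = 61.13

ξ₂ = 30.6 kmol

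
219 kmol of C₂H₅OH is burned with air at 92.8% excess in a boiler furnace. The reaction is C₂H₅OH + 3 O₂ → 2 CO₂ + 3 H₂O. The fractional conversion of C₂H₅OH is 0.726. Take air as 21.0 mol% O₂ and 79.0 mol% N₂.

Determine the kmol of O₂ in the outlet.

Stoichiometric O₂ = 3 × 219 = 657 kmol; O₂ fed = 657 × 1.928 = 1267 kmol.
N₂ fed = 1267 × 79/21 = 4765 kmol.
Fuel reacted = 0.726 × 219 → ξ = 159 kmol.
Outlet (n = n₀ + ν ξ):
  C₂H₅OH: 219 − 1(159) = 60.01
  O₂: 1267 − 3(159) = 789.7
  N₂: 4765 (inert)
  CO₂: 0 + 2(159) = 318
  H₂O: 0 + 3(159) = 477

790 kmol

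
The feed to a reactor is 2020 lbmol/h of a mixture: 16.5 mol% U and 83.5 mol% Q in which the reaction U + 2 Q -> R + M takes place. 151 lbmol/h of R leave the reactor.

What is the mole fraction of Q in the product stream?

For R: n = n₀ + 1ξ → 151 = 0 + 1ξ, giving ξ = 151 lbmol/h.
Outlet amounts (n = n₀ + ν ξ):
  U: 333.3 − 1(151) = 182.3
  Q: 1687 − 2(151) = 1385
  R: 0 + 1(151) = 151
  M: 0 + 1(151) = 151
Total out = 1869 lbmol/h; y_Q = 1385 / 1869 = 0.7409.

0.741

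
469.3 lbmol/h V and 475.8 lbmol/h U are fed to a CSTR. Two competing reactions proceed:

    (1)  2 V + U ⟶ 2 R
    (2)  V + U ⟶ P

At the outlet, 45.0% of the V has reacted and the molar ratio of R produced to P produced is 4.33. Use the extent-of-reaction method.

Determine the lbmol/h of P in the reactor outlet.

39.6 lbmol/h

Conversion of V: V consumed = 0.45 × 469.3 = 211.2 lbmol/h = 2ξ₁ + 1ξ₂.
Selectivity: 2ξ₁ / (1ξ₂) = 4.33 → ξ₁ = 2.165 ξ₂.
Substitute: (2·2.165 + 1) ξ₂ = 211.2 → ξ₂ = 39.62 lbmol/h, ξ₁ = 85.78 lbmol/h.
Outlet amounts (n = n₀ + Σ ν·ξ):
  V: 469.3 − 2(85.78) − 1(39.62) = 258.1
  U: 475.8 − 1(85.78) − 1(39.62) = 350.4
  R: 0 + 2(85.78) = 171.6
  P: 0 + 1(39.62) = 39.62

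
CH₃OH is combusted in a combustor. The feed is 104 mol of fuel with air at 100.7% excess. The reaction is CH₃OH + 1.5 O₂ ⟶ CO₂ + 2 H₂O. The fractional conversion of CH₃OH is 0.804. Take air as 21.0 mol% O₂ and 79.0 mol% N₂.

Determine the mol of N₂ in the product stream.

1180 mol

Stoichiometric O₂ = 1.5 × 104 = 156 mol; O₂ fed = 156 × 2.007 = 313.1 mol.
N₂ fed = 313.1 × 79/21 = 1178 mol.
Fuel reacted = 0.804 × 104 → ξ = 83.62 mol.
Outlet (n = n₀ + ν ξ):
  CH₃OH: 104 − 1(83.62) = 20.38
  O₂: 313.1 − 1.5(83.62) = 187.7
  N₂: 1178 (inert)
  CO₂: 0 + 1(83.62) = 83.62
  H₂O: 0 + 2(83.62) = 167.2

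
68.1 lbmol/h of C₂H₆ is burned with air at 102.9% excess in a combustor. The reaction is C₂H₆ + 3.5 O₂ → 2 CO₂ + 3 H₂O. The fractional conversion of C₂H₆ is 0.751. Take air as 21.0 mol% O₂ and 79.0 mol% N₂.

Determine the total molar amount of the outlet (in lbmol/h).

2400 lbmol/h

Stoichiometric O₂ = 3.5 × 68.1 = 238.3 lbmol/h; O₂ fed = 238.3 × 2.029 = 483.6 lbmol/h.
N₂ fed = 483.6 × 79/21 = 1819 lbmol/h.
Fuel reacted = 0.751 × 68.1 → ξ = 51.14 lbmol/h.
Outlet (n = n₀ + ν ξ):
  C₂H₆: 68.1 − 1(51.14) = 16.96
  O₂: 483.6 − 3.5(51.14) = 304.6
  N₂: 1819 (inert)
  CO₂: 0 + 2(51.14) = 102.3
  H₂O: 0 + 3(51.14) = 153.4
Total out = 16.96 + 304.6 + 1819 + 102.3 + 153.4 = 2397 lbmol/h.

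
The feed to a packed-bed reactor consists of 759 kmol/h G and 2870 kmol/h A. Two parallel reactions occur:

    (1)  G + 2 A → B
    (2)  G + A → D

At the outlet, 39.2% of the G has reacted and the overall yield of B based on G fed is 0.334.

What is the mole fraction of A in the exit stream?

Yield of B: 1ξ₁ / 759 = 0.334 → ξ₁ = 253.5 kmol/h.
Conversion of G: 1ξ₁ + 1ξ₂ = 0.392 × 759 = 297.5 → ξ₂ = 44.02 kmol/h.
Outlet amounts (n = n₀ + Σ ν·ξ):
  G: 759 − 1(253.5) − 1(44.02) = 461.5
  A: 2870 − 2(253.5) − 1(44.02) = 2319
  B: 0 + 1(253.5) = 253.5
  D: 0 + 1(44.02) = 44.02
Total out = 3078 kmol/h; y_A = 2319 / 3078 = 0.7534.

0.753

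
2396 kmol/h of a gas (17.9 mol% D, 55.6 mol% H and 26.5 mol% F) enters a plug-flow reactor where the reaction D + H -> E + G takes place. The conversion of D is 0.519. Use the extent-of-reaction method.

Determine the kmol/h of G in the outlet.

D reacted = 0.519 × 428.9 = 222.6 kmol/h; ν_D = −1, so ξ = 222.6/1 = 222.6 kmol/h.
Outlet amounts (n = n₀ + ν ξ):
  D: 428.9 − 1(222.6) = 206.3
  H: 1332 − 1(222.6) = 1110
  E: 0 + 1(222.6) = 222.6
  G: 0 + 1(222.6) = 222.6
  F: 634.9 (inert)

223 kmol/h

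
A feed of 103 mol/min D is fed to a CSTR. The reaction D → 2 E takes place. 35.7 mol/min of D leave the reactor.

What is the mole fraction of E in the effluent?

0.79

For D: n = n₀ − 1ξ → 35.7 = 103 − 1ξ, giving ξ = 67.3 mol/min.
Outlet amounts (n = n₀ + ν ξ):
  D: 103 − 1(67.3) = 35.7
  E: 0 + 2(67.3) = 134.6
Total out = 170.3 mol/min; y_E = 134.6 / 170.3 = 0.7904.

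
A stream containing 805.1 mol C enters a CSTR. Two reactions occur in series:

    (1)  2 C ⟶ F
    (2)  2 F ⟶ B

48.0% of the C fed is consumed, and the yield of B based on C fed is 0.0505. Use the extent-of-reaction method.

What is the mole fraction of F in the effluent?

0.196

Conversion of C: C consumed = 2ξ₁ = 0.48 × 805.1 → ξ₁ = 193.2 mol.
Yield of B: 1ξ₂ / 805.1 = 0.0505 → ξ₂ = 40.66 mol.
Outlet amounts (n = n₀ + Σ ν·ξ):
  C: 805.1 − 2(193.2) = 418.7
  F: 0 + 1(193.2) − 2(40.66) = 111.9
  B: 0 + 1(40.66) = 40.66
Total out = 571.2 mol; y_F = 111.9 / 571.2 = 0.1959.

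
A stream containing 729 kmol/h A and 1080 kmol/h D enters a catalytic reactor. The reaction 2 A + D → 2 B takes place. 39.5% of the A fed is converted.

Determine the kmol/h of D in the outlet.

A reacted = 0.395 × 729 = 288 kmol/h; ν_A = −2, so ξ = 288/2 = 144 kmol/h.
Outlet amounts (n = n₀ + ν ξ):
  A: 729 − 2(144) = 441
  D: 1080 − 1(144) = 936
  B: 0 + 2(144) = 288

936 kmol/h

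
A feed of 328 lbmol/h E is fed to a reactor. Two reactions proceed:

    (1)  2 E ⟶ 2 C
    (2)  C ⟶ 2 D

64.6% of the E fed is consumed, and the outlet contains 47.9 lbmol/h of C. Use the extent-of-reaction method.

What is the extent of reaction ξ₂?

ξ₂ = 164 lbmol/h

Conversion of E: E consumed = 2ξ₁ = 0.646 × 328 → ξ₁ = 105.9 lbmol/h.
C balance: n_C = 0 + 2ξ₁ − 1ξ₂ = 47.9 → ξ₂ = (2·105.9 − 47.9)/1 = 164 lbmol/h.
Outlet amounts (n = n₀ + Σ ν·ξ):
  E: 328 − 2(105.9) = 116.1
  C: 0 + 2(105.9) − 1(164) = 47.9
  D: 0 + 2(164) = 328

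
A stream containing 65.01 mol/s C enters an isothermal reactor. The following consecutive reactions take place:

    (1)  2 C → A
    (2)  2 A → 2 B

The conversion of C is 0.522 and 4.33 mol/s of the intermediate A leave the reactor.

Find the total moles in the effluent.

Conversion of C: C consumed = 2ξ₁ = 0.522 × 65.01 → ξ₁ = 16.97 mol/s.
A balance: n_A = 0 + 1ξ₁ − 2ξ₂ = 4.33 → ξ₂ = (1·16.97 − 4.33)/2 = 6.319 mol/s.
Outlet amounts (n = n₀ + Σ ν·ξ):
  C: 65.01 − 2(16.97) = 31.07
  A: 0 + 1(16.97) − 2(6.319) = 4.33
  B: 0 + 2(6.319) = 12.64
Total out = 31.07 + 4.33 + 12.64 = 48.04 mol/s.

48 mol/s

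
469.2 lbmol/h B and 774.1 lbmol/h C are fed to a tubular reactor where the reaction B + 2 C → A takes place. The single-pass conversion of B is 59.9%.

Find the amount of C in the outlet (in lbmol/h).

B reacted = 0.599 × 469.2 = 281.1 lbmol/h; ν_B = −1, so ξ = 281.1/1 = 281.1 lbmol/h.
Outlet amounts (n = n₀ + ν ξ):
  B: 469.2 − 1(281.1) = 188.1
  C: 774.1 − 2(281.1) = 212
  A: 0 + 1(281.1) = 281.1

212 lbmol/h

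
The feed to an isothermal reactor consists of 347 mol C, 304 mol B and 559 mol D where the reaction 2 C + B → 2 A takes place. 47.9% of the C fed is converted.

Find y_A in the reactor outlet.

0.147

C reacted = 0.479 × 347 = 166.2 mol; ν_C = −2, so ξ = 166.2/2 = 83.11 mol.
Outlet amounts (n = n₀ + ν ξ):
  C: 347 − 2(83.11) = 180.8
  B: 304 − 1(83.11) = 220.9
  A: 0 + 2(83.11) = 166.2
  D: 559 (inert)
Total out = 1127 mol; y_A = 166.2 / 1127 = 0.1475.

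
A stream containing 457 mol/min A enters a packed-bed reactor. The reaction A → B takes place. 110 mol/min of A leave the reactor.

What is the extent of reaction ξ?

ξ = 347 mol/min

For A: n = n₀ − 1ξ → 110 = 457 − 1ξ, giving ξ = 347 mol/min.
Outlet amounts (n = n₀ + ν ξ):
  A: 457 − 1(347) = 110
  B: 0 + 1(347) = 347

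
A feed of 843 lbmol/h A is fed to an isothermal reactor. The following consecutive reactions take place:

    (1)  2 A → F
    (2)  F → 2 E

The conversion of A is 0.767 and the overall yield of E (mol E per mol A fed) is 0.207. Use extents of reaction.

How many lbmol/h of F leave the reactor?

Conversion of A: A consumed = 2ξ₁ = 0.767 × 843 → ξ₁ = 323.3 lbmol/h.
Yield of E: 2ξ₂ / 843 = 0.207 → ξ₂ = 87.25 lbmol/h.
Outlet amounts (n = n₀ + Σ ν·ξ):
  A: 843 − 2(323.3) = 196.4
  F: 0 + 1(323.3) − 1(87.25) = 236
  E: 0 + 2(87.25) = 174.5

236 lbmol/h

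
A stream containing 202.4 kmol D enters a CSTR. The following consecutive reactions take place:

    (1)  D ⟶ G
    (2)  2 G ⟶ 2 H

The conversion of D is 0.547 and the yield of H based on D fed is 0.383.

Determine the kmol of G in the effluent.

Conversion of D: D consumed = 1ξ₁ = 0.547 × 202.4 → ξ₁ = 110.7 kmol.
Yield of H: 2ξ₂ / 202.4 = 0.383 → ξ₂ = 38.76 kmol.
Outlet amounts (n = n₀ + Σ ν·ξ):
  D: 202.4 − 1(110.7) = 91.69
  G: 0 + 1(110.7) − 2(38.76) = 33.19
  H: 0 + 2(38.76) = 77.52

33.2 kmol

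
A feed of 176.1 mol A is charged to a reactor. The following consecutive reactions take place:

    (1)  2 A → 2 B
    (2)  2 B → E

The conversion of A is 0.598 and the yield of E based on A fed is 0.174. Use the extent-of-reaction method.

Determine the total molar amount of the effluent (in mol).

145 mol

Conversion of A: A consumed = 2ξ₁ = 0.598 × 176.1 → ξ₁ = 52.65 mol.
Yield of E: 1ξ₂ / 176.1 = 0.174 → ξ₂ = 30.64 mol.
Outlet amounts (n = n₀ + Σ ν·ξ):
  A: 176.1 − 2(52.65) = 70.79
  B: 0 + 2(52.65) − 2(30.64) = 44.02
  E: 0 + 1(30.64) = 30.64
Total out = 70.79 + 44.02 + 30.64 = 145.5 mol.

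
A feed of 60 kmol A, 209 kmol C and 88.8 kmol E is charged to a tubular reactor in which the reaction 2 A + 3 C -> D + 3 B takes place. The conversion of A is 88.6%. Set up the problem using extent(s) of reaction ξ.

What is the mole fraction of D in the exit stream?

A reacted = 0.886 × 60 = 53.16 kmol; ν_A = −2, so ξ = 53.16/2 = 26.58 kmol.
Outlet amounts (n = n₀ + ν ξ):
  A: 60 − 2(26.58) = 6.84
  C: 209 − 3(26.58) = 129.3
  D: 0 + 1(26.58) = 26.58
  B: 0 + 3(26.58) = 79.74
  E: 88.8 (inert)
Total out = 331.2 kmol; y_D = 26.58 / 331.2 = 0.08025.

0.0802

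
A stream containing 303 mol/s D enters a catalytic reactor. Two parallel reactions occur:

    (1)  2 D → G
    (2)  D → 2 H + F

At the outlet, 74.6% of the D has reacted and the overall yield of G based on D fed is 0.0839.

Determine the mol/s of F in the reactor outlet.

175 mol/s

Yield of G: 1ξ₁ / 303 = 0.0839 → ξ₁ = 25.42 mol/s.
Conversion of D: 2ξ₁ + 1ξ₂ = 0.746 × 303 = 226 → ξ₂ = 175.2 mol/s.
Outlet amounts (n = n₀ + Σ ν·ξ):
  D: 303 − 2(25.42) − 1(175.2) = 76.96
  G: 0 + 1(25.42) = 25.42
  H: 0 + 2(175.2) = 350.4
  F: 0 + 1(175.2) = 175.2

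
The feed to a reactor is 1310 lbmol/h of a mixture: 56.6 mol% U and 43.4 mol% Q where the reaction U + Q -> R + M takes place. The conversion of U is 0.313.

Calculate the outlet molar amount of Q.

U reacted = 0.313 × 741.5 = 232.1 lbmol/h; ν_U = −1, so ξ = 232.1/1 = 232.1 lbmol/h.
Outlet amounts (n = n₀ + ν ξ):
  U: 741.5 − 1(232.1) = 509.4
  Q: 568.5 − 1(232.1) = 336.5
  R: 0 + 1(232.1) = 232.1
  M: 0 + 1(232.1) = 232.1

336 lbmol/h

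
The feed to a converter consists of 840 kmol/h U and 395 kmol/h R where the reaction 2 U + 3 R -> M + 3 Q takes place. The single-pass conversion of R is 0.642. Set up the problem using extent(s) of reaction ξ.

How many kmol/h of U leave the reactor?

R reacted = 0.642 × 395 = 253.6 kmol/h; ν_R = −3, so ξ = 253.6/3 = 84.53 kmol/h.
Outlet amounts (n = n₀ + ν ξ):
  U: 840 − 2(84.53) = 670.9
  R: 395 − 3(84.53) = 141.4
  M: 0 + 1(84.53) = 84.53
  Q: 0 + 3(84.53) = 253.6

671 kmol/h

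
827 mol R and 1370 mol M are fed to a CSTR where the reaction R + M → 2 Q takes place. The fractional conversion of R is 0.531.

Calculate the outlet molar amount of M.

931 mol

R reacted = 0.531 × 827 = 439.1 mol; ν_R = −1, so ξ = 439.1/1 = 439.1 mol.
Outlet amounts (n = n₀ + ν ξ):
  R: 827 − 1(439.1) = 387.9
  M: 1370 − 1(439.1) = 930.9
  Q: 0 + 2(439.1) = 878.3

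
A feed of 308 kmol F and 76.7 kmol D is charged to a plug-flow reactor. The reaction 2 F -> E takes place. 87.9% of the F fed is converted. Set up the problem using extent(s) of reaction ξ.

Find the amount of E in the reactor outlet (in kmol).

135 kmol

F reacted = 0.879 × 308 = 270.7 kmol; ν_F = −2, so ξ = 270.7/2 = 135.4 kmol.
Outlet amounts (n = n₀ + ν ξ):
  F: 308 − 2(135.4) = 37.27
  E: 0 + 1(135.4) = 135.4
  D: 76.7 (inert)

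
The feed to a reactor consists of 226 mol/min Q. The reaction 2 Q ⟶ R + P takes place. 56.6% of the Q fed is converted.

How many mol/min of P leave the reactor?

Q reacted = 0.566 × 226 = 127.9 mol/min; ν_Q = −2, so ξ = 127.9/2 = 63.96 mol/min.
Outlet amounts (n = n₀ + ν ξ):
  Q: 226 − 2(63.96) = 98.08
  R: 0 + 1(63.96) = 63.96
  P: 0 + 1(63.96) = 63.96

64 mol/min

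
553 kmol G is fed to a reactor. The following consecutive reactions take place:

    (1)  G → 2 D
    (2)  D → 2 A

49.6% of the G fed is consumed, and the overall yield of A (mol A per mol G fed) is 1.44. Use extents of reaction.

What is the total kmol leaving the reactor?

Conversion of G: G consumed = 1ξ₁ = 0.496 × 553 → ξ₁ = 274.3 kmol.
Yield of A: 2ξ₂ / 553 = 1.44 → ξ₂ = 398.2 kmol.
Outlet amounts (n = n₀ + Σ ν·ξ):
  G: 553 − 1(274.3) = 278.7
  D: 0 + 2(274.3) − 1(398.2) = 150.4
  A: 0 + 2(398.2) = 796.3
Total out = 278.7 + 150.4 + 796.3 = 1225 kmol.

1230 kmol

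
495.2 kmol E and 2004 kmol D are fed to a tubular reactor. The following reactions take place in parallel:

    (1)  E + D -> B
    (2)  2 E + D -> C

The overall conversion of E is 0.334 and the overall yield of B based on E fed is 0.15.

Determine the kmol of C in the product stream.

Yield of B: 1ξ₁ / 495.2 = 0.15 → ξ₁ = 74.28 kmol.
Conversion of E: 1ξ₁ + 2ξ₂ = 0.334 × 495.2 = 165.4 → ξ₂ = 45.56 kmol.
Outlet amounts (n = n₀ + Σ ν·ξ):
  E: 495.2 − 1(74.28) − 2(45.56) = 329.8
  D: 2004 − 1(74.28) − 1(45.56) = 1884
  B: 0 + 1(74.28) = 74.28
  C: 0 + 1(45.56) = 45.56

45.6 kmol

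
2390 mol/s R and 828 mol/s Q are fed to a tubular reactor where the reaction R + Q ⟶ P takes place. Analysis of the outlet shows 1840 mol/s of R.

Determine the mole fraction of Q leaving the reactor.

0.104

For R: n = n₀ − 1ξ → 1840 = 2390 − 1ξ, giving ξ = 550 mol/s.
Outlet amounts (n = n₀ + ν ξ):
  R: 2390 − 1(550) = 1840
  Q: 828 − 1(550) = 278
  P: 0 + 1(550) = 550
Total out = 2668 mol/s; y_Q = 278 / 2668 = 0.1042.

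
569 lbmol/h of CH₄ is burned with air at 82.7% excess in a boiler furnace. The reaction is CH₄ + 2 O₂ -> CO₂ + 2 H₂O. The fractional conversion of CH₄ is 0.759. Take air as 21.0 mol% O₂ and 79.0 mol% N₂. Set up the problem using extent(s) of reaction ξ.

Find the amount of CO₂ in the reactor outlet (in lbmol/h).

432 lbmol/h

Stoichiometric O₂ = 2 × 569 = 1138 lbmol/h; O₂ fed = 1138 × 1.827 = 2079 lbmol/h.
N₂ fed = 2079 × 79/21 = 7821 lbmol/h.
Fuel reacted = 0.759 × 569 → ξ = 431.9 lbmol/h.
Outlet (n = n₀ + ν ξ):
  CH₄: 569 − 1(431.9) = 137.1
  O₂: 2079 − 2(431.9) = 1215
  N₂: 7821 (inert)
  CO₂: 0 + 1(431.9) = 431.9
  H₂O: 0 + 2(431.9) = 863.7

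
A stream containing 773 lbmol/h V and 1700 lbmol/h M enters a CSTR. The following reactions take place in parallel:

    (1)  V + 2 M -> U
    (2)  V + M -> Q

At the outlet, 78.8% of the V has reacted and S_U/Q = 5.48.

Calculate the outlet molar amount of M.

Conversion of V: V consumed = 0.788 × 773 = 609.1 lbmol/h = 1ξ₁ + 1ξ₂.
Selectivity: 1ξ₁ / (1ξ₂) = 5.48 → ξ₁ = 5.48 ξ₂.
Substitute: (1·5.48 + 1) ξ₂ = 609.1 → ξ₂ = 94 lbmol/h, ξ₁ = 515.1 lbmol/h.
Outlet amounts (n = n₀ + Σ ν·ξ):
  V: 773 − 1(515.1) − 1(94) = 163.9
  M: 1700 − 2(515.1) − 1(94) = 575.8
  U: 0 + 1(515.1) = 515.1
  Q: 0 + 1(94) = 94

576 lbmol/h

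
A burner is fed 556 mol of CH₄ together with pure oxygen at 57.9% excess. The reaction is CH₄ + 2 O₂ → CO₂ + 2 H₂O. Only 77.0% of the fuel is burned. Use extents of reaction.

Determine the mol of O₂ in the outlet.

Stoichiometric O₂ = 2 × 556 = 1112 mol; O₂ fed = 1112 × 1.579 = 1756 mol.
Fuel reacted = 0.77 × 556 → ξ = 428.1 mol.
Outlet (n = n₀ + ν ξ):
  CH₄: 556 − 1(428.1) = 127.9
  O₂: 1756 − 2(428.1) = 899.6
  CO₂: 0 + 1(428.1) = 428.1
  H₂O: 0 + 2(428.1) = 856.2

900 mol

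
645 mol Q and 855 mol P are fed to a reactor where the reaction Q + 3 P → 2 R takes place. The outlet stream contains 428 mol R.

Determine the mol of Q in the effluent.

For R: n = n₀ + 2ξ → 428 = 0 + 2ξ, giving ξ = 214 mol.
Outlet amounts (n = n₀ + ν ξ):
  Q: 645 − 1(214) = 431
  P: 855 − 3(214) = 213
  R: 0 + 2(214) = 428

431 mol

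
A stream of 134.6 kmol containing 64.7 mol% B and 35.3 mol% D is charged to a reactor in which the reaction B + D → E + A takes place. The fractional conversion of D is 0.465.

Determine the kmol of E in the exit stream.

D reacted = 0.465 × 47.51 = 22.09 kmol; ν_D = −1, so ξ = 22.09/1 = 22.09 kmol.
Outlet amounts (n = n₀ + ν ξ):
  B: 87.09 − 1(22.09) = 64.99
  D: 47.51 − 1(22.09) = 25.42
  E: 0 + 1(22.09) = 22.09
  A: 0 + 1(22.09) = 22.09

22.1 kmol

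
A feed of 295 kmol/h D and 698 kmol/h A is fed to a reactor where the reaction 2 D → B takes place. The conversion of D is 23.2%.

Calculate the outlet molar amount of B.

34.2 kmol/h

D reacted = 0.232 × 295 = 68.44 kmol/h; ν_D = −2, so ξ = 68.44/2 = 34.22 kmol/h.
Outlet amounts (n = n₀ + ν ξ):
  D: 295 − 2(34.22) = 226.6
  B: 0 + 1(34.22) = 34.22
  A: 698 (inert)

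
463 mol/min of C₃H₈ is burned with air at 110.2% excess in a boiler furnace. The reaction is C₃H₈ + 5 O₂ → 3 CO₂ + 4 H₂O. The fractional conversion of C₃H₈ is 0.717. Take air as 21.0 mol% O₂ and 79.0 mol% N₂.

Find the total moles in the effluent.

24000 mol/min

Stoichiometric O₂ = 5 × 463 = 2315 mol/min; O₂ fed = 2315 × 2.102 = 4866 mol/min.
N₂ fed = 4866 × 79/21 = 18310 mol/min.
Fuel reacted = 0.717 × 463 → ξ = 332 mol/min.
Outlet (n = n₀ + ν ξ):
  C₃H₈: 463 − 1(332) = 131
  O₂: 4866 − 5(332) = 3206
  N₂: 18310 (inert)
  CO₂: 0 + 3(332) = 995.9
  H₂O: 0 + 4(332) = 1328
Total out = 131 + 3206 + 18310 + 995.9 + 1328 = 23970 mol/min.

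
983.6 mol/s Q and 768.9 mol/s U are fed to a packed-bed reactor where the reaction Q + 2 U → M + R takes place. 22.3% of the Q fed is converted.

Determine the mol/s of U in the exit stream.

330 mol/s

Q reacted = 0.223 × 983.6 = 219.3 mol/s; ν_Q = −1, so ξ = 219.3/1 = 219.3 mol/s.
Outlet amounts (n = n₀ + ν ξ):
  Q: 983.6 − 1(219.3) = 764.3
  U: 768.9 − 2(219.3) = 330.2
  M: 0 + 1(219.3) = 219.3
  R: 0 + 1(219.3) = 219.3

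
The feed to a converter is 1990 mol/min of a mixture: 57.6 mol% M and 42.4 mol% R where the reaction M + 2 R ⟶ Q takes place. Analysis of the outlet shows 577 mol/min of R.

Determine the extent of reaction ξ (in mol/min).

ξ = 133 mol/min

For R: n = n₀ − 2ξ → 577 = 843.8 − 2ξ, giving ξ = 133.4 mol/min.
Outlet amounts (n = n₀ + ν ξ):
  M: 1146 − 1(133.4) = 1013
  R: 843.8 − 2(133.4) = 577
  Q: 0 + 1(133.4) = 133.4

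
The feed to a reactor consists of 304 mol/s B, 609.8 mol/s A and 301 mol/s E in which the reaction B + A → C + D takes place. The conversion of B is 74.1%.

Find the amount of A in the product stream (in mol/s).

385 mol/s

B reacted = 0.741 × 304 = 225.3 mol/s; ν_B = −1, so ξ = 225.3/1 = 225.3 mol/s.
Outlet amounts (n = n₀ + ν ξ):
  B: 304 − 1(225.3) = 78.74
  A: 609.8 − 1(225.3) = 384.5
  C: 0 + 1(225.3) = 225.3
  D: 0 + 1(225.3) = 225.3
  E: 301 (inert)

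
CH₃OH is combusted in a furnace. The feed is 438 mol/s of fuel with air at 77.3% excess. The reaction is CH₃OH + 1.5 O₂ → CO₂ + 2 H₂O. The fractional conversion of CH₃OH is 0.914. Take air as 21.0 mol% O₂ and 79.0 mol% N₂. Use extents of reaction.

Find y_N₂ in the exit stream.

Stoichiometric O₂ = 1.5 × 438 = 657 mol/s; O₂ fed = 657 × 1.773 = 1165 mol/s.
N₂ fed = 1165 × 79/21 = 4382 mol/s.
Fuel reacted = 0.914 × 438 → ξ = 400.3 mol/s.
Outlet (n = n₀ + ν ξ):
  CH₃OH: 438 − 1(400.3) = 37.67
  O₂: 1165 − 1.5(400.3) = 564.4
  N₂: 4382 (inert)
  CO₂: 0 + 1(400.3) = 400.3
  H₂O: 0 + 2(400.3) = 800.7
Total out = 6185 mol/s; y_N₂ = 4382 / 6185 = 0.7085.

0.708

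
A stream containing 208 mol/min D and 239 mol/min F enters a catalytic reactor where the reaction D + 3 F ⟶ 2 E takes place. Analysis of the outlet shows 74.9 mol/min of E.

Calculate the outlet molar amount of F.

127 mol/min

For E: n = n₀ + 2ξ → 74.9 = 0 + 2ξ, giving ξ = 37.45 mol/min.
Outlet amounts (n = n₀ + ν ξ):
  D: 208 − 1(37.45) = 170.6
  F: 239 − 3(37.45) = 126.6
  E: 0 + 2(37.45) = 74.9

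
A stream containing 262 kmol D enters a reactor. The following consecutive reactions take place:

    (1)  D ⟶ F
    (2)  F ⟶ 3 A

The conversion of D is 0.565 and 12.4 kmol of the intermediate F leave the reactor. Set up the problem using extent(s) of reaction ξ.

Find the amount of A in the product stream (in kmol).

Conversion of D: D consumed = 1ξ₁ = 0.565 × 262 → ξ₁ = 148 kmol.
F balance: n_F = 0 + 1ξ₁ − 1ξ₂ = 12.4 → ξ₂ = (1·148 − 12.4)/1 = 135.6 kmol.
Outlet amounts (n = n₀ + Σ ν·ξ):
  D: 262 − 1(148) = 114
  F: 0 + 1(148) − 1(135.6) = 12.4
  A: 0 + 3(135.6) = 406.9

407 kmol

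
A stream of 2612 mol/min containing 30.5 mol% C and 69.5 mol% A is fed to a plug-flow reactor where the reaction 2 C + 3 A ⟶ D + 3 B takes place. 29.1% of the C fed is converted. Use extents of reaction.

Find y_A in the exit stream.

C reacted = 0.291 × 796.7 = 231.8 mol/min; ν_C = −2, so ξ = 231.8/2 = 115.9 mol/min.
Outlet amounts (n = n₀ + ν ξ):
  C: 796.7 − 2(115.9) = 564.8
  A: 1815 − 3(115.9) = 1468
  D: 0 + 1(115.9) = 115.9
  B: 0 + 3(115.9) = 347.7
Total out = 2496 mol/min; y_A = 1468 / 2496 = 0.588.

0.588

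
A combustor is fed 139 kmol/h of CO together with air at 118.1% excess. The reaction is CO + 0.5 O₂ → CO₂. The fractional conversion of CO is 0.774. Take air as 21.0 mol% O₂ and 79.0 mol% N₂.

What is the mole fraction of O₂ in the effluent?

0.121

Stoichiometric O₂ = 0.5 × 139 = 69.5 kmol/h; O₂ fed = 69.5 × 2.181 = 151.6 kmol/h.
N₂ fed = 151.6 × 79/21 = 570.2 kmol/h.
Fuel reacted = 0.774 × 139 → ξ = 107.6 kmol/h.
Outlet (n = n₀ + ν ξ):
  CO: 139 − 1(107.6) = 31.41
  O₂: 151.6 − 0.5(107.6) = 97.79
  N₂: 570.2 (inert)
  CO₂: 0 + 1(107.6) = 107.6
Total out = 807 kmol/h; y_O₂ = 97.79 / 807 = 0.1212.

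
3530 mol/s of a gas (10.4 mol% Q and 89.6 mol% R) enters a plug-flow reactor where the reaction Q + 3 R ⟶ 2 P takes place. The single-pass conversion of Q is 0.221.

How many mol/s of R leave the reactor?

Q reacted = 0.221 × 367.1 = 81.13 mol/s; ν_Q = −1, so ξ = 81.13/1 = 81.13 mol/s.
Outlet amounts (n = n₀ + ν ξ):
  Q: 367.1 − 1(81.13) = 286
  R: 3163 − 3(81.13) = 2919
  P: 0 + 2(81.13) = 162.3

2920 mol/s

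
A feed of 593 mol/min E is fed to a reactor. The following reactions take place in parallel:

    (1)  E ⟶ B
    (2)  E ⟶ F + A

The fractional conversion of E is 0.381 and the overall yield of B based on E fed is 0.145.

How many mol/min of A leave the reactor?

Yield of B: 1ξ₁ / 593 = 0.145 → ξ₁ = 85.98 mol/min.
Conversion of E: 1ξ₁ + 1ξ₂ = 0.381 × 593 = 225.9 → ξ₂ = 139.9 mol/min.
Outlet amounts (n = n₀ + Σ ν·ξ):
  E: 593 − 1(85.98) − 1(139.9) = 367.1
  B: 0 + 1(85.98) = 85.98
  F: 0 + 1(139.9) = 139.9
  A: 0 + 1(139.9) = 139.9

140 mol/min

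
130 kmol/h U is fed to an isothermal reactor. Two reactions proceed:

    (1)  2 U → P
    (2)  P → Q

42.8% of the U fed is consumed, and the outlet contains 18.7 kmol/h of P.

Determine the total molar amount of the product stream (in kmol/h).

Conversion of U: U consumed = 2ξ₁ = 0.428 × 130 → ξ₁ = 27.82 kmol/h.
P balance: n_P = 0 + 1ξ₁ − 1ξ₂ = 18.7 → ξ₂ = (1·27.82 − 18.7)/1 = 9.12 kmol/h.
Outlet amounts (n = n₀ + Σ ν·ξ):
  U: 130 − 2(27.82) = 74.36
  P: 0 + 1(27.82) − 1(9.12) = 18.7
  Q: 0 + 1(9.12) = 9.12
Total out = 74.36 + 18.7 + 9.12 = 102.2 kmol/h.

102 kmol/h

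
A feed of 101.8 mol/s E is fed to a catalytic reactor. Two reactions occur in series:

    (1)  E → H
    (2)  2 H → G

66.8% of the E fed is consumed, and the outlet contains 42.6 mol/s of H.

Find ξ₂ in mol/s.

ξ₂ = 12.7 mol/s

Conversion of E: E consumed = 1ξ₁ = 0.668 × 101.8 → ξ₁ = 68 mol/s.
H balance: n_H = 0 + 1ξ₁ − 2ξ₂ = 42.6 → ξ₂ = (1·68 − 42.6)/2 = 12.7 mol/s.
Outlet amounts (n = n₀ + Σ ν·ξ):
  E: 101.8 − 1(68) = 33.8
  H: 0 + 1(68) − 2(12.7) = 42.6
  G: 0 + 1(12.7) = 12.7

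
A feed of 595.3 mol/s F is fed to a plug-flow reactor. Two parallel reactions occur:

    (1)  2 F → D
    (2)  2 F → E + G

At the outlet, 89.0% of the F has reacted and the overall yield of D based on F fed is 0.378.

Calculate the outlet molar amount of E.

39.9 mol/s

Yield of D: 1ξ₁ / 595.3 = 0.378 → ξ₁ = 225 mol/s.
Conversion of F: 2ξ₁ + 2ξ₂ = 0.89 × 595.3 = 529.8 → ξ₂ = 39.89 mol/s.
Outlet amounts (n = n₀ + Σ ν·ξ):
  F: 595.3 − 2(225) − 2(39.89) = 65.48
  D: 0 + 1(225) = 225
  E: 0 + 1(39.89) = 39.89
  G: 0 + 1(39.89) = 39.89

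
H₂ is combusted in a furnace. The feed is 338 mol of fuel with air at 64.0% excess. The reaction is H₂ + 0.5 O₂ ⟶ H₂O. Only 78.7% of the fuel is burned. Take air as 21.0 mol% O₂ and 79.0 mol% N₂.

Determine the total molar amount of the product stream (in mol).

1520 mol

Stoichiometric O₂ = 0.5 × 338 = 169 mol; O₂ fed = 169 × 1.640 = 277.2 mol.
N₂ fed = 277.2 × 79/21 = 1043 mol.
Fuel reacted = 0.787 × 338 → ξ = 266 mol.
Outlet (n = n₀ + ν ξ):
  H₂: 338 − 1(266) = 71.99
  O₂: 277.2 − 0.5(266) = 144.2
  N₂: 1043 (inert)
  H₂O: 0 + 1(266) = 266
Total out = 71.99 + 144.2 + 1043 + 266 = 1525 mol.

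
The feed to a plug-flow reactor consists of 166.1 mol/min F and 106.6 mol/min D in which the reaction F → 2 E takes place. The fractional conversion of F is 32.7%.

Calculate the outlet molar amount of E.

109 mol/min

F reacted = 0.327 × 166.1 = 54.31 mol/min; ν_F = −1, so ξ = 54.31/1 = 54.31 mol/min.
Outlet amounts (n = n₀ + ν ξ):
  F: 166.1 − 1(54.31) = 111.8
  E: 0 + 2(54.31) = 108.6
  D: 106.6 (inert)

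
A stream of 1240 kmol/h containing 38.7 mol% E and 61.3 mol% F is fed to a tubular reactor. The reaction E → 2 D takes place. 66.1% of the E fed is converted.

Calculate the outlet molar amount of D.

634 kmol/h

E reacted = 0.661 × 479.9 = 317.2 kmol/h; ν_E = −1, so ξ = 317.2/1 = 317.2 kmol/h.
Outlet amounts (n = n₀ + ν ξ):
  E: 479.9 − 1(317.2) = 162.7
  D: 0 + 2(317.2) = 634.4
  F: 760.1 (inert)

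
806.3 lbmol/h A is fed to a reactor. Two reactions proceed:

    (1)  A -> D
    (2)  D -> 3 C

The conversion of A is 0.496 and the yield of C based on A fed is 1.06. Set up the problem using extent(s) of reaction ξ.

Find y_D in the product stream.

0.0836

Conversion of A: A consumed = 1ξ₁ = 0.496 × 806.3 → ξ₁ = 399.9 lbmol/h.
Yield of C: 3ξ₂ / 806.3 = 1.06 → ξ₂ = 284.9 lbmol/h.
Outlet amounts (n = n₀ + Σ ν·ξ):
  A: 806.3 − 1(399.9) = 406.4
  D: 0 + 1(399.9) − 1(284.9) = 115
  C: 0 + 3(284.9) = 854.7
Total out = 1376 lbmol/h; y_D = 115 / 1376 = 0.08359.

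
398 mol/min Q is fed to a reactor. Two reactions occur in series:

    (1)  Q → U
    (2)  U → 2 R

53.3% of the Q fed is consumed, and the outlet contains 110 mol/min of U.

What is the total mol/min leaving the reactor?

Conversion of Q: Q consumed = 1ξ₁ = 0.533 × 398 → ξ₁ = 212.1 mol/min.
U balance: n_U = 0 + 1ξ₁ − 1ξ₂ = 110 → ξ₂ = (1·212.1 − 110)/1 = 102.1 mol/min.
Outlet amounts (n = n₀ + Σ ν·ξ):
  Q: 398 − 1(212.1) = 185.9
  U: 0 + 1(212.1) − 1(102.1) = 110
  R: 0 + 2(102.1) = 204.3
Total out = 185.9 + 110 + 204.3 = 500.1 mol/min.

500 mol/min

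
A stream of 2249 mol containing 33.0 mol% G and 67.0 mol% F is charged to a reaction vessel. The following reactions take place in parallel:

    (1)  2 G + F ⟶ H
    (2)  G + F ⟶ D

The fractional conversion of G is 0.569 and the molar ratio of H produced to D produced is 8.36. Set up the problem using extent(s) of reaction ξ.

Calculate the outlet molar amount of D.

23.8 mol

Conversion of G: G consumed = 0.569 × 742.2 = 422.3 mol = 2ξ₁ + 1ξ₂.
Selectivity: 1ξ₁ / (1ξ₂) = 8.36 → ξ₁ = 8.36 ξ₂.
Substitute: (2·8.36 + 1) ξ₂ = 422.3 → ξ₂ = 23.83 mol, ξ₁ = 199.2 mol.
Outlet amounts (n = n₀ + Σ ν·ξ):
  G: 742.2 − 2(199.2) − 1(23.83) = 319.9
  F: 1507 − 1(199.2) − 1(23.83) = 1284
  H: 0 + 1(199.2) = 199.2
  D: 0 + 1(23.83) = 23.83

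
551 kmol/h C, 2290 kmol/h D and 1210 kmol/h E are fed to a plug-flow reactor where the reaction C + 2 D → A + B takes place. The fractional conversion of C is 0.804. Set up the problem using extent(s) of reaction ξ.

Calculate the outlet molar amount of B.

443 kmol/h

C reacted = 0.804 × 551 = 443 kmol/h; ν_C = −1, so ξ = 443/1 = 443 kmol/h.
Outlet amounts (n = n₀ + ν ξ):
  C: 551 − 1(443) = 108
  D: 2290 − 2(443) = 1404
  A: 0 + 1(443) = 443
  B: 0 + 1(443) = 443
  E: 1210 (inert)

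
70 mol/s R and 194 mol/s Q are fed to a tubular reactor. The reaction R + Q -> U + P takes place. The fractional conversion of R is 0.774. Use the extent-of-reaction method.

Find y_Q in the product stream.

R reacted = 0.774 × 70 = 54.18 mol/s; ν_R = −1, so ξ = 54.18/1 = 54.18 mol/s.
Outlet amounts (n = n₀ + ν ξ):
  R: 70 − 1(54.18) = 15.82
  Q: 194 − 1(54.18) = 139.8
  U: 0 + 1(54.18) = 54.18
  P: 0 + 1(54.18) = 54.18
Total out = 264 mol/s; y_Q = 139.8 / 264 = 0.5296.

0.53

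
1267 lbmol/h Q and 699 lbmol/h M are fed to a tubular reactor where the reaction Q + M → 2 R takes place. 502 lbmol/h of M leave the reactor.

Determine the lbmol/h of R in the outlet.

394 lbmol/h

For M: n = n₀ − 1ξ → 502 = 699 − 1ξ, giving ξ = 197 lbmol/h.
Outlet amounts (n = n₀ + ν ξ):
  Q: 1267 − 1(197) = 1070
  M: 699 − 1(197) = 502
  R: 0 + 2(197) = 394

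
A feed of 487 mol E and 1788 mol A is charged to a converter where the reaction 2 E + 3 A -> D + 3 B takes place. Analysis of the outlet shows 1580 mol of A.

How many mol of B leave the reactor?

208 mol

For A: n = n₀ − 3ξ → 1580 = 1788 − 3ξ, giving ξ = 69.33 mol.
Outlet amounts (n = n₀ + ν ξ):
  E: 487 − 2(69.33) = 348.3
  A: 1788 − 3(69.33) = 1580
  D: 0 + 1(69.33) = 69.33
  B: 0 + 3(69.33) = 208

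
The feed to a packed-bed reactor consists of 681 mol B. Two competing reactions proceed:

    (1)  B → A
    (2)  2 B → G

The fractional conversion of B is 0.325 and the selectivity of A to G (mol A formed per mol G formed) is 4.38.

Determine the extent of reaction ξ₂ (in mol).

ξ₂ = 34.7 mol

Conversion of B: B consumed = 0.325 × 681 = 221.3 mol = 1ξ₁ + 2ξ₂.
Selectivity: 1ξ₁ / (1ξ₂) = 4.38 → ξ₁ = 4.38 ξ₂.
Substitute: (1·4.38 + 2) ξ₂ = 221.3 → ξ₂ = 34.69 mol, ξ₁ = 151.9 mol.
Outlet amounts (n = n₀ + Σ ν·ξ):
  B: 681 − 1(151.9) − 2(34.69) = 459.7
  A: 0 + 1(151.9) = 151.9
  G: 0 + 1(34.69) = 34.69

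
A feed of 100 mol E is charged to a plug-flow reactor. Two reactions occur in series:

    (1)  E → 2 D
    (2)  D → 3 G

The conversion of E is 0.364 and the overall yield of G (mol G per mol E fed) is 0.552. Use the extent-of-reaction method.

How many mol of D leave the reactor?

Conversion of E: E consumed = 1ξ₁ = 0.364 × 100 → ξ₁ = 36.4 mol.
Yield of G: 3ξ₂ / 100 = 0.552 → ξ₂ = 18.4 mol.
Outlet amounts (n = n₀ + Σ ν·ξ):
  E: 100 − 1(36.4) = 63.6
  D: 0 + 2(36.4) − 1(18.4) = 54.4
  G: 0 + 3(18.4) = 55.2

54.4 mol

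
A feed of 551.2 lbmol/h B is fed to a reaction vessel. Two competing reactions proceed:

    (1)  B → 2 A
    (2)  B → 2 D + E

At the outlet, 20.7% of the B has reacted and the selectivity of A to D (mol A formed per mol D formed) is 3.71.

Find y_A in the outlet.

0.261

Conversion of B: B consumed = 0.207 × 551.2 = 114.1 lbmol/h = 1ξ₁ + 1ξ₂.
Selectivity: 2ξ₁ / (2ξ₂) = 3.71 → ξ₁ = 3.71 ξ₂.
Substitute: (1·3.71 + 1) ξ₂ = 114.1 → ξ₂ = 24.22 lbmol/h, ξ₁ = 89.87 lbmol/h.
Outlet amounts (n = n₀ + Σ ν·ξ):
  B: 551.2 − 1(89.87) − 1(24.22) = 437.1
  A: 0 + 2(89.87) = 179.7
  D: 0 + 2(24.22) = 48.45
  E: 0 + 1(24.22) = 24.22
Total out = 689.5 lbmol/h; y_A = 179.7 / 689.5 = 0.2607.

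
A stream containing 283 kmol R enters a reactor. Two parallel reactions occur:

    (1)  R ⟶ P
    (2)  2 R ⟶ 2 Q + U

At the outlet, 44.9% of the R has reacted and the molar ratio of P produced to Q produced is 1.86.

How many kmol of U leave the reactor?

22.2 kmol

Conversion of R: R consumed = 0.449 × 283 = 127.1 kmol = 1ξ₁ + 2ξ₂.
Selectivity: 1ξ₁ / (2ξ₂) = 1.86 → ξ₁ = 3.72 ξ₂.
Substitute: (1·3.72 + 2) ξ₂ = 127.1 → ξ₂ = 22.21 kmol, ξ₁ = 82.64 kmol.
Outlet amounts (n = n₀ + Σ ν·ξ):
  R: 283 − 1(82.64) − 2(22.21) = 155.9
  P: 0 + 1(82.64) = 82.64
  Q: 0 + 2(22.21) = 44.43
  U: 0 + 1(22.21) = 22.21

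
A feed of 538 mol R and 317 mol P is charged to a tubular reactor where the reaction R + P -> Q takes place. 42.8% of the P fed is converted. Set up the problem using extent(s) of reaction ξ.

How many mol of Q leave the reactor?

P reacted = 0.428 × 317 = 135.7 mol; ν_P = −1, so ξ = 135.7/1 = 135.7 mol.
Outlet amounts (n = n₀ + ν ξ):
  R: 538 − 1(135.7) = 402.3
  P: 317 − 1(135.7) = 181.3
  Q: 0 + 1(135.7) = 135.7

136 mol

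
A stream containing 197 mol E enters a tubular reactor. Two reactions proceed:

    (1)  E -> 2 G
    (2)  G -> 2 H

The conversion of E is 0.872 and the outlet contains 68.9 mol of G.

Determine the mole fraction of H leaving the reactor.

Conversion of E: E consumed = 1ξ₁ = 0.872 × 197 → ξ₁ = 171.8 mol.
G balance: n_G = 0 + 2ξ₁ − 1ξ₂ = 68.9 → ξ₂ = (2·171.8 − 68.9)/1 = 274.7 mol.
Outlet amounts (n = n₀ + Σ ν·ξ):
  E: 197 − 1(171.8) = 25.22
  G: 0 + 2(171.8) − 1(274.7) = 68.9
  H: 0 + 2(274.7) = 549.3
Total out = 643.5 mol; y_H = 549.3 / 643.5 = 0.8537.

0.854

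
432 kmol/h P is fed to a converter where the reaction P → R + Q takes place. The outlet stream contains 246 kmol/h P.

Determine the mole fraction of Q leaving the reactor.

For P: n = n₀ − 1ξ → 246 = 432 − 1ξ, giving ξ = 186 kmol/h.
Outlet amounts (n = n₀ + ν ξ):
  P: 432 − 1(186) = 246
  R: 0 + 1(186) = 186
  Q: 0 + 1(186) = 186
Total out = 618 kmol/h; y_Q = 186 / 618 = 0.301.

0.301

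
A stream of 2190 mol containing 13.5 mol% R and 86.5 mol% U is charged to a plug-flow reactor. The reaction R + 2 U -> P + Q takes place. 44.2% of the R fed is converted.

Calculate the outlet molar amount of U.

1630 mol

R reacted = 0.442 × 295.6 = 130.7 mol; ν_R = −1, so ξ = 130.7/1 = 130.7 mol.
Outlet amounts (n = n₀ + ν ξ):
  R: 295.6 − 1(130.7) = 165
  U: 1894 − 2(130.7) = 1633
  P: 0 + 1(130.7) = 130.7
  Q: 0 + 1(130.7) = 130.7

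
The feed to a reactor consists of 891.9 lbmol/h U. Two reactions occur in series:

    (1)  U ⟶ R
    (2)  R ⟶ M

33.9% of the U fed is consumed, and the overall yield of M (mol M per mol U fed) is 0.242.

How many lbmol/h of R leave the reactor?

Conversion of U: U consumed = 1ξ₁ = 0.339 × 891.9 → ξ₁ = 302.4 lbmol/h.
Yield of M: 1ξ₂ / 891.9 = 0.242 → ξ₂ = 215.8 lbmol/h.
Outlet amounts (n = n₀ + Σ ν·ξ):
  U: 891.9 − 1(302.4) = 589.5
  R: 0 + 1(302.4) − 1(215.8) = 86.51
  M: 0 + 1(215.8) = 215.8

86.5 lbmol/h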